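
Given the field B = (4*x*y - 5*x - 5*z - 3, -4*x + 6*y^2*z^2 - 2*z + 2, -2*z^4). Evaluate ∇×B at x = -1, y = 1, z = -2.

(∇×B)₁ = ∂B₃/∂y − ∂B₂/∂z = -12*y^2*z + 2
(∇×B)₂ = ∂B₁/∂z − ∂B₃/∂x = -5
(∇×B)₃ = ∂B₂/∂x − ∂B₁/∂y = -4*x - 4
∇×B = (-12*y^2*z + 2, -5, -4*x - 4)
At (-1, 1, -2): (26, -5, 0).

(26, -5, 0)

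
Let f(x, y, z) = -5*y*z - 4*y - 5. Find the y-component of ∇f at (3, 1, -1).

(∇f)_2 = ∂f/∂y = -5*z - 4
At (3, 1, -1): 1.

1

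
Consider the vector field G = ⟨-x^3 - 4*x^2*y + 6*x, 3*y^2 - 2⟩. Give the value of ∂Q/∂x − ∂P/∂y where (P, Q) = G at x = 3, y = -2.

36

∂G₂/∂x = 0
∂G₁/∂y = -4*x^2
Scalar curl = 4*x^2
At (3, -2): 36.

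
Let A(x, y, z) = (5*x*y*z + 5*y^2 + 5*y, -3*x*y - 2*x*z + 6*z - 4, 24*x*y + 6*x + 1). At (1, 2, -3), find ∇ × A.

(20, -44, -10)

(∇×A)₁ = ∂A₃/∂y − ∂A₂/∂z = 26*x - 6
(∇×A)₂ = ∂A₁/∂z − ∂A₃/∂x = 5*x*y - 24*y - 6
(∇×A)₃ = ∂A₂/∂x − ∂A₁/∂y = -5*x*z - 13*y - 2*z - 5
∇×A = (26*x - 6, 5*x*y - 24*y - 6, -5*x*z - 13*y - 2*z - 5)
At (1, 2, -3): (20, -44, -10).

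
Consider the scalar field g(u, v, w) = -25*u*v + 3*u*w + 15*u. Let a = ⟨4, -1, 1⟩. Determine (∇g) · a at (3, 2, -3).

∂g/∂u = -25*v + 3*w + 15
∂g/∂v = -25*u
∂g/∂w = 3*u
∇g at (3, 2, -3) = (-44, -75, 9)
∇g · a = (-44)(4) + (-75)(-1) + (9)(1) = -92

-92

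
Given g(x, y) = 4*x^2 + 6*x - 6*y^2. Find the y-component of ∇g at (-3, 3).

-36

(∇g)_2 = ∂g/∂y = -12*y
At (-3, 3): -36.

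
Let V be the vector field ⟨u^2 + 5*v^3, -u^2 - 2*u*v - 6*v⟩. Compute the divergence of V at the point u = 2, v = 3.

-6

∂V₁/∂u = 2*u
∂V₂/∂v = -2*u - 6
∇·V = -6
At (2, 3): -6.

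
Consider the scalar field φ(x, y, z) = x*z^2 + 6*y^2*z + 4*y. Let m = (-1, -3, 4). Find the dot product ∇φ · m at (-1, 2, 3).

∂φ/∂x = z^2
∂φ/∂y = 12*y*z + 4
∂φ/∂z = 2*x*z + 6*y^2
∇φ at (-1, 2, 3) = (9, 76, 18)
∇φ · m = (9)(-1) + (76)(-3) + (18)(4) = -165

-165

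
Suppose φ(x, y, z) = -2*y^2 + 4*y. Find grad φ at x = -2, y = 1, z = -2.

(0, 0, 0)

∂φ/∂x = 0
∂φ/∂y = -4*y + 4
∂φ/∂z = 0
∇φ = (0, -4*y + 4, 0)
At (-2, 1, -2): (0, 0, 0).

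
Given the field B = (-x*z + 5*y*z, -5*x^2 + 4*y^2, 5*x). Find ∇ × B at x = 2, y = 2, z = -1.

(∇×B)₁ = ∂B₃/∂y − ∂B₂/∂z = 0
(∇×B)₂ = ∂B₁/∂z − ∂B₃/∂x = -x + 5*y - 5
(∇×B)₃ = ∂B₂/∂x − ∂B₁/∂y = -10*x - 5*z
∇×B = (0, -x + 5*y - 5, -10*x - 5*z)
At (2, 2, -1): (0, 3, -15).

(0, 3, -15)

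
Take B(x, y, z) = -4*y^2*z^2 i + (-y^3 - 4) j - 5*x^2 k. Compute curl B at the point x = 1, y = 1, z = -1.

(0, 18, 8)

(∇×B)₁ = ∂B₃/∂y − ∂B₂/∂z = 0
(∇×B)₂ = ∂B₁/∂z − ∂B₃/∂x = 10*x - 8*y^2*z
(∇×B)₃ = ∂B₂/∂x − ∂B₁/∂y = 8*y*z^2
∇×B = (0, 10*x - 8*y^2*z, 8*y*z^2)
At (1, 1, -1): (0, 18, 8).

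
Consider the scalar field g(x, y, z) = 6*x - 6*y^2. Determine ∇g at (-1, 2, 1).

∂g/∂x = 6
∂g/∂y = -12*y
∂g/∂z = 0
∇g = (6, -12*y, 0)
At (-1, 2, 1): (6, -24, 0).

(6, -24, 0)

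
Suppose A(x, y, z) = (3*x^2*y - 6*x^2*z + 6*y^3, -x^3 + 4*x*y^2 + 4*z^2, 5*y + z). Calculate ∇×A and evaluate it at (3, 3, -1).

(13, -54, -180)

(∇×A)₁ = ∂A₃/∂y − ∂A₂/∂z = -8*z + 5
(∇×A)₂ = ∂A₁/∂z − ∂A₃/∂x = -6*x^2
(∇×A)₃ = ∂A₂/∂x − ∂A₁/∂y = -6*x^2 - 14*y^2
∇×A = (-8*z + 5, -6*x^2, -6*x^2 - 14*y^2)
At (3, 3, -1): (13, -54, -180).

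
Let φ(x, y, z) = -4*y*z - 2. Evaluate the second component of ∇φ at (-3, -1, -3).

(∇φ)_2 = ∂φ/∂y = -4*z
At (-3, -1, -3): 12.

12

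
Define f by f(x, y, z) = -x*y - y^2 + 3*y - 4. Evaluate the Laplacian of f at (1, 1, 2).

∂²f/∂x² = 0
∂²f/∂y² = -2
∂²f/∂z² = 0
∇²f = -2
At (1, 1, 2): -2.

-2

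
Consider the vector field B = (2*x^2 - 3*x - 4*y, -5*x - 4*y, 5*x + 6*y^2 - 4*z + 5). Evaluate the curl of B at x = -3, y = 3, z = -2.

(36, -5, -1)

(∇×B)₁ = ∂B₃/∂y − ∂B₂/∂z = 12*y
(∇×B)₂ = ∂B₁/∂z − ∂B₃/∂x = -5
(∇×B)₃ = ∂B₂/∂x − ∂B₁/∂y = -1
∇×B = (12*y, -5, -1)
At (-3, 3, -2): (36, -5, -1).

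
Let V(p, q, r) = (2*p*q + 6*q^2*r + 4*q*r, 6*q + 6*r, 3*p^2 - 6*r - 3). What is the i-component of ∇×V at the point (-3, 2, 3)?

-6

(∇×V)_1 = ∂V₃/∂q − ∂V₂/∂r
= 0 − (6)
= -6
At (-3, 2, 3): -6.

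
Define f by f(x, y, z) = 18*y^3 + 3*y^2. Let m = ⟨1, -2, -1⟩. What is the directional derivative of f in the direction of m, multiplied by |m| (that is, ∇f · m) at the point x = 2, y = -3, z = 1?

-936

∂f/∂x = 0
∂f/∂y = 54*y^2 + 6*y
∂f/∂z = 0
∇f at (2, -3, 1) = (0, 468, 0)
∇f · m = (0)(1) + (468)(-2) + (0)(-1) = -936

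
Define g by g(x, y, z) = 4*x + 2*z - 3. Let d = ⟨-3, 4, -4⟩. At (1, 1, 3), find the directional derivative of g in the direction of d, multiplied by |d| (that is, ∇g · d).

-20

∂g/∂x = 4
∂g/∂y = 0
∂g/∂z = 2
∇g at (1, 1, 3) = (4, 0, 2)
∇g · d = (4)(-3) + (0)(4) + (2)(-4) = -20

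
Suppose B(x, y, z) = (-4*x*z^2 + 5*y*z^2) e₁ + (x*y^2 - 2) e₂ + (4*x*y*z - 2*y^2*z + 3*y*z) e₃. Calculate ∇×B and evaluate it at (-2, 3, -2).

(∇×B)₁ = ∂B₃/∂y − ∂B₂/∂z = 4*x*z - 4*y*z + 3*z
(∇×B)₂ = ∂B₁/∂z − ∂B₃/∂x = -8*x*z + 6*y*z
(∇×B)₃ = ∂B₂/∂x − ∂B₁/∂y = y^2 - 5*z^2
∇×B = (4*x*z - 4*y*z + 3*z, -8*x*z + 6*y*z, y^2 - 5*z^2)
At (-2, 3, -2): (34, -68, -11).

(34, -68, -11)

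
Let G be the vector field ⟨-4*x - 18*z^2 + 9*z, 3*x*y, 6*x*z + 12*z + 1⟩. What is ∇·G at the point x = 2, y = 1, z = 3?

∂G₁/∂x = -4
∂G₂/∂y = 3*x
∂G₃/∂z = 6*x + 12
∇·G = 9*x + 8
At (2, 1, 3): 26.

26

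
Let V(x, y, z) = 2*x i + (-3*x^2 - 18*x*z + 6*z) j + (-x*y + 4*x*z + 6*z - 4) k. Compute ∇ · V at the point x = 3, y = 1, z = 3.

20

∂V₁/∂x = 2
∂V₂/∂y = 0
∂V₃/∂z = 4*x + 6
∇·V = 4*x + 8
At (3, 1, 3): 20.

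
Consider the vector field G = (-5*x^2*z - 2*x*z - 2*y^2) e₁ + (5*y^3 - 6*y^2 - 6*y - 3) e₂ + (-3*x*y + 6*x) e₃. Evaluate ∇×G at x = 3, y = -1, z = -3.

(-9, -60, -4)

(∇×G)₁ = ∂G₃/∂y − ∂G₂/∂z = -3*x
(∇×G)₂ = ∂G₁/∂z − ∂G₃/∂x = -5*x^2 - 2*x + 3*y - 6
(∇×G)₃ = ∂G₂/∂x − ∂G₁/∂y = 4*y
∇×G = (-3*x, -5*x^2 - 2*x + 3*y - 6, 4*y)
At (3, -1, -3): (-9, -60, -4).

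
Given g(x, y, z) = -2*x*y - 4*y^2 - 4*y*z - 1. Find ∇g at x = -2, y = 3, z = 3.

(-6, -32, -12)

∂g/∂x = -2*y
∂g/∂y = -2*x - 8*y - 4*z
∂g/∂z = -4*y
∇g = (-2*y, -2*x - 8*y - 4*z, -4*y)
At (-2, 3, 3): (-6, -32, -12).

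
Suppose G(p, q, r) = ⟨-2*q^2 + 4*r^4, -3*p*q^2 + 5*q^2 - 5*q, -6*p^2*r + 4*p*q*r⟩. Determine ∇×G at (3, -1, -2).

(-24, -208, -7)

(∇×G)₁ = ∂G₃/∂q − ∂G₂/∂r = 4*p*r
(∇×G)₂ = ∂G₁/∂r − ∂G₃/∂p = 12*p*r - 4*q*r + 16*r^3
(∇×G)₃ = ∂G₂/∂p − ∂G₁/∂q = -3*q^2 + 4*q
∇×G = (4*p*r, 12*p*r - 4*q*r + 16*r^3, -3*q^2 + 4*q)
At (3, -1, -2): (-24, -208, -7).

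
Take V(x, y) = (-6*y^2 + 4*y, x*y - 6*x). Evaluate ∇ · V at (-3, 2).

∂V₁/∂x = 0
∂V₂/∂y = x
∇·V = x
At (-3, 2): -3.

-3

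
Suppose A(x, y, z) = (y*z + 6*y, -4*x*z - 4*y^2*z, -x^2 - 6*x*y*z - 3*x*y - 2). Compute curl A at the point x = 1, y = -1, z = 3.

(-13, -20, -21)

(∇×A)₁ = ∂A₃/∂y − ∂A₂/∂z = -6*x*z + x + 4*y^2
(∇×A)₂ = ∂A₁/∂z − ∂A₃/∂x = 2*x + 6*y*z + 4*y
(∇×A)₃ = ∂A₂/∂x − ∂A₁/∂y = -5*z - 6
∇×A = (-6*x*z + x + 4*y^2, 2*x + 6*y*z + 4*y, -5*z - 6)
At (1, -1, 3): (-13, -20, -21).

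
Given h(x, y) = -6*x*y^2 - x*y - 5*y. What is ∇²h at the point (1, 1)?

∂²h/∂x² = 0
∂²h/∂y² = -12*x
∇²h = -12*x
At (1, 1): -12.

-12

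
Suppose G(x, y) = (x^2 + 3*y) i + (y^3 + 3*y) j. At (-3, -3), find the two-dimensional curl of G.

-3

∂G₂/∂x = 0
∂G₁/∂y = 3
Scalar curl = -3
At (-3, -3): -3.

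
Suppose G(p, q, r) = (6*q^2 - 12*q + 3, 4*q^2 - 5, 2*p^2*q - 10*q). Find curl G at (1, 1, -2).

(∇×G)₁ = ∂G₃/∂q − ∂G₂/∂r = 2*p^2 - 10
(∇×G)₂ = ∂G₁/∂r − ∂G₃/∂p = -4*p*q
(∇×G)₃ = ∂G₂/∂p − ∂G₁/∂q = -12*q + 12
∇×G = (2*p^2 - 10, -4*p*q, -12*q + 12)
At (1, 1, -2): (-8, -4, 0).

(-8, -4, 0)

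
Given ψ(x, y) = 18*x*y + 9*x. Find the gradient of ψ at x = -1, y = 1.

∂ψ/∂x = 18*y + 9
∂ψ/∂y = 18*x
∇ψ = (18*y + 9, 18*x)
At (-1, 1): (27, -18).

(27, -18)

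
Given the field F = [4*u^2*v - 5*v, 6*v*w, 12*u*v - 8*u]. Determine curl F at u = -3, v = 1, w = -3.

(∇×F)₁ = ∂F₃/∂v − ∂F₂/∂w = 12*u - 6*v
(∇×F)₂ = ∂F₁/∂w − ∂F₃/∂u = -12*v + 8
(∇×F)₃ = ∂F₂/∂u − ∂F₁/∂v = -4*u^2 + 5
∇×F = (12*u - 6*v, -12*v + 8, -4*u^2 + 5)
At (-3, 1, -3): (-42, -4, -31).

(-42, -4, -31)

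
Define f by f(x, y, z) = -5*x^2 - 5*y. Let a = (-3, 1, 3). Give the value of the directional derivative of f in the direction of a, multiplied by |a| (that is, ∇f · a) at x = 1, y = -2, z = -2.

∂f/∂x = -10*x
∂f/∂y = -5
∂f/∂z = 0
∇f at (1, -2, -2) = (-10, -5, 0)
∇f · a = (-10)(-3) + (-5)(1) + (0)(3) = 25

25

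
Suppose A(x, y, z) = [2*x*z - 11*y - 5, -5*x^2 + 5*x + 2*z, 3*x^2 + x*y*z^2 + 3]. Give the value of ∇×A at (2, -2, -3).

(∇×A)₁ = ∂A₃/∂y − ∂A₂/∂z = x*z^2 - 2
(∇×A)₂ = ∂A₁/∂z − ∂A₃/∂x = -4*x - y*z^2
(∇×A)₃ = ∂A₂/∂x − ∂A₁/∂y = -10*x + 16
∇×A = (x*z^2 - 2, -4*x - y*z^2, -10*x + 16)
At (2, -2, -3): (16, 10, -4).

(16, 10, -4)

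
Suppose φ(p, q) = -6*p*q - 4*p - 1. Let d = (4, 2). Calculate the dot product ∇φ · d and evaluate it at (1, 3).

-100

∂φ/∂p = -6*q - 4
∂φ/∂q = -6*p
∇φ at (1, 3) = (-22, -6)
∇φ · d = (-22)(4) + (-6)(2) = -100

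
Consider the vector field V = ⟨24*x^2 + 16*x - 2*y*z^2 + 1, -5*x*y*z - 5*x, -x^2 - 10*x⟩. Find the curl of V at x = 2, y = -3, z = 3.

(-30, 50, 58)

(∇×V)₁ = ∂V₃/∂y − ∂V₂/∂z = 5*x*y
(∇×V)₂ = ∂V₁/∂z − ∂V₃/∂x = 2*x - 4*y*z + 10
(∇×V)₃ = ∂V₂/∂x − ∂V₁/∂y = -5*y*z + 2*z^2 - 5
∇×V = (5*x*y, 2*x - 4*y*z + 10, -5*y*z + 2*z^2 - 5)
At (2, -3, 3): (-30, 50, 58).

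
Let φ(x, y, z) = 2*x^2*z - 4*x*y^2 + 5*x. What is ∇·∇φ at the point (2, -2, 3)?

-4

∂²φ/∂x² = 4*z
∂²φ/∂y² = -8*x
∂²φ/∂z² = 0
∇²φ = -8*x + 4*z
At (2, -2, 3): -4.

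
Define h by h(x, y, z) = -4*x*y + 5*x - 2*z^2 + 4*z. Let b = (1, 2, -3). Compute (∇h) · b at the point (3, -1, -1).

-39

∂h/∂x = -4*y + 5
∂h/∂y = -4*x
∂h/∂z = -4*z + 4
∇h at (3, -1, -1) = (9, -12, 8)
∇h · b = (9)(1) + (-12)(2) + (8)(-3) = -39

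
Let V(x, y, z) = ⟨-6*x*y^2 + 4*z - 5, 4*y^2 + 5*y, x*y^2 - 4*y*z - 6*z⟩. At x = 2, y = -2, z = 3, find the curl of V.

(-20, 0, -48)

(∇×V)₁ = ∂V₃/∂y − ∂V₂/∂z = 2*x*y - 4*z
(∇×V)₂ = ∂V₁/∂z − ∂V₃/∂x = -y^2 + 4
(∇×V)₃ = ∂V₂/∂x − ∂V₁/∂y = 12*x*y
∇×V = (2*x*y - 4*z, -y^2 + 4, 12*x*y)
At (2, -2, 3): (-20, 0, -48).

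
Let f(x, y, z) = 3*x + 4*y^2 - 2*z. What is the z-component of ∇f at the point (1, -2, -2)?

-2

(∇f)_3 = ∂f/∂z = -2
At (1, -2, -2): -2.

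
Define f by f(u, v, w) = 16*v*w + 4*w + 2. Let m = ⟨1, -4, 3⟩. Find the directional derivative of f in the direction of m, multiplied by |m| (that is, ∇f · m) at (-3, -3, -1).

∂f/∂u = 0
∂f/∂v = 16*w
∂f/∂w = 16*v + 4
∇f at (-3, -3, -1) = (0, -16, -44)
∇f · m = (0)(1) + (-16)(-4) + (-44)(3) = -68

-68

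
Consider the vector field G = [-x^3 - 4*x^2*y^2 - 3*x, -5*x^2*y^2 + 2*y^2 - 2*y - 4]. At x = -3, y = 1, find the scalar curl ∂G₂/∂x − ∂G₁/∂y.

∂G₂/∂x = -10*x*y^2
∂G₁/∂y = -8*x^2*y
Scalar curl = 8*x^2*y - 10*x*y^2
At (-3, 1): 102.

102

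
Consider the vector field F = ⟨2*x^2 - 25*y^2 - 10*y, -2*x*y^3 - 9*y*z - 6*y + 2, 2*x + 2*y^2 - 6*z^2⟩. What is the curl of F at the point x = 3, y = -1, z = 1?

(∇×F)₁ = ∂F₃/∂y − ∂F₂/∂z = 13*y
(∇×F)₂ = ∂F₁/∂z − ∂F₃/∂x = -2
(∇×F)₃ = ∂F₂/∂x − ∂F₁/∂y = -2*y^3 + 50*y + 10
∇×F = (13*y, -2, -2*y^3 + 50*y + 10)
At (3, -1, 1): (-13, -2, -38).

(-13, -2, -38)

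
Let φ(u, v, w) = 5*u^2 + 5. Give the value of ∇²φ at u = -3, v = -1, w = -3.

∂²φ/∂u² = 10
∂²φ/∂v² = 0
∂²φ/∂w² = 0
∇²φ = 10
At (-3, -1, -3): 10.

10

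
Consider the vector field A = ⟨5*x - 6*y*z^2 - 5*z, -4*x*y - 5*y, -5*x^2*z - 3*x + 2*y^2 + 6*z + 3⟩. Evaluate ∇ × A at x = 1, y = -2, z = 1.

(∇×A)₁ = ∂A₃/∂y − ∂A₂/∂z = 4*y
(∇×A)₂ = ∂A₁/∂z − ∂A₃/∂x = 10*x*z - 12*y*z - 2
(∇×A)₃ = ∂A₂/∂x − ∂A₁/∂y = -4*y + 6*z^2
∇×A = (4*y, 10*x*z - 12*y*z - 2, -4*y + 6*z^2)
At (1, -2, 1): (-8, 32, 14).

(-8, 32, 14)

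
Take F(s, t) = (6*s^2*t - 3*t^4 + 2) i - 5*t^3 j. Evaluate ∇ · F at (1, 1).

∂F₁/∂s = 12*s*t
∂F₂/∂t = -15*t^2
∇·F = 12*s*t - 15*t^2
At (1, 1): -3.

-3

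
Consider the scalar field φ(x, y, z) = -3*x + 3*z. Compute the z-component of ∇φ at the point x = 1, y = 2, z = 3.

3

(∇φ)_3 = ∂φ/∂z = 3
At (1, 2, 3): 3.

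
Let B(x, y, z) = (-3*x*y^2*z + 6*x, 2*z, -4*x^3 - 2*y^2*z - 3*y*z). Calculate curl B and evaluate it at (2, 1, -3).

(19, 42, -36)

(∇×B)₁ = ∂B₃/∂y − ∂B₂/∂z = -4*y*z - 3*z - 2
(∇×B)₂ = ∂B₁/∂z − ∂B₃/∂x = 12*x^2 - 3*x*y^2
(∇×B)₃ = ∂B₂/∂x − ∂B₁/∂y = 6*x*y*z
∇×B = (-4*y*z - 3*z - 2, 12*x^2 - 3*x*y^2, 6*x*y*z)
At (2, 1, -3): (19, 42, -36).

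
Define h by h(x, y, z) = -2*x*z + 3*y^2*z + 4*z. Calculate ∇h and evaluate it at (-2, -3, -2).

∂h/∂x = -2*z
∂h/∂y = 6*y*z
∂h/∂z = -2*x + 3*y^2 + 4
∇h = (-2*z, 6*y*z, -2*x + 3*y^2 + 4)
At (-2, -3, -2): (4, 36, 35).

(4, 36, 35)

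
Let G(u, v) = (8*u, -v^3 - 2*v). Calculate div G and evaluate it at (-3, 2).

-6

∂G₁/∂u = 8
∂G₂/∂v = -3*v^2 - 2
∇·G = -3*v^2 + 6
At (-3, 2): -6.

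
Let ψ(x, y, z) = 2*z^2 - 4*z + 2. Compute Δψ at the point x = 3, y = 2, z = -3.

4

∂²ψ/∂x² = 0
∂²ψ/∂y² = 0
∂²ψ/∂z² = 4
∇²ψ = 4
At (3, 2, -3): 4.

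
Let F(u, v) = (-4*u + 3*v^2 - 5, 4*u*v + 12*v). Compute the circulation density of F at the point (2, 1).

∂F₂/∂u = 4*v
∂F₁/∂v = 6*v
Scalar curl = -2*v
At (2, 1): -2.

-2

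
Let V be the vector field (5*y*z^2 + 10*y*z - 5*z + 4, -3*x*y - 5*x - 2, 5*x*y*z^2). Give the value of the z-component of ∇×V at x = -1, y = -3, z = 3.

-71

(∇×V)_3 = ∂V₂/∂x − ∂V₁/∂y
= -3*y - 5 − (5*z^2 + 10*z)
= -3*y - 5*z^2 - 10*z - 5
At (-1, -3, 3): -71.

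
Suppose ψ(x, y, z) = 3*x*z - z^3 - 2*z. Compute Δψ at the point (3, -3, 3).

∂²ψ/∂x² = 0
∂²ψ/∂y² = 0
∂²ψ/∂z² = -6*z
∇²ψ = -6*z
At (3, -3, 3): -18.

-18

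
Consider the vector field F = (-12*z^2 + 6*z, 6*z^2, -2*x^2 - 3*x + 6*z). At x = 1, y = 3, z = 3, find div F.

6

∂F₁/∂x = 0
∂F₂/∂y = 0
∂F₃/∂z = 6
∇·F = 6
At (1, 3, 3): 6.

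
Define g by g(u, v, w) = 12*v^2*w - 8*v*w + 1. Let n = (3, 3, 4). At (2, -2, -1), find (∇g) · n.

424

∂g/∂u = 0
∂g/∂v = 24*v*w - 8*w
∂g/∂w = 12*v^2 - 8*v
∇g at (2, -2, -1) = (0, 56, 64)
∇g · n = (0)(3) + (56)(3) + (64)(4) = 424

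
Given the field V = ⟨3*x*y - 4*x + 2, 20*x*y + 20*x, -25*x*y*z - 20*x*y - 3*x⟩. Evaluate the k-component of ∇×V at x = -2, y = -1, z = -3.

(∇×V)_3 = ∂V₂/∂x − ∂V₁/∂y
= 20*y + 20 − (3*x)
= -3*x + 20*y + 20
At (-2, -1, -3): 6.

6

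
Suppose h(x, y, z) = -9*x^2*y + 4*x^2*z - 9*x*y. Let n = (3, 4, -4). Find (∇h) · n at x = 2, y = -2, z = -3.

-154

∂h/∂x = -18*x*y + 8*x*z - 9*y
∂h/∂y = -9*x^2 - 9*x
∂h/∂z = 4*x^2
∇h at (2, -2, -3) = (42, -54, 16)
∇h · n = (42)(3) + (-54)(4) + (16)(-4) = -154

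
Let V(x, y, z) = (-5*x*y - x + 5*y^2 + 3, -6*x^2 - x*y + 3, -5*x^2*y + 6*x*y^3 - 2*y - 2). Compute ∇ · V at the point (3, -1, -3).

∂V₁/∂x = -5*y - 1
∂V₂/∂y = -x
∂V₃/∂z = 0
∇·V = -x - 5*y - 1
At (3, -1, -3): 1.

1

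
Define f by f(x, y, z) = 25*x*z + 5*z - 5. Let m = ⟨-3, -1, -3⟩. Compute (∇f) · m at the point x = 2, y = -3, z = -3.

60

∂f/∂x = 25*z
∂f/∂y = 0
∂f/∂z = 25*x + 5
∇f at (2, -3, -3) = (-75, 0, 55)
∇f · m = (-75)(-3) + (0)(-1) + (55)(-3) = 60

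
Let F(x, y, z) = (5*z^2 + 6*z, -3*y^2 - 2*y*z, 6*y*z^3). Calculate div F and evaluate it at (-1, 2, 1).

∂F₁/∂x = 0
∂F₂/∂y = -6*y - 2*z
∂F₃/∂z = 18*y*z^2
∇·F = 18*y*z^2 - 6*y - 2*z
At (-1, 2, 1): 22.

22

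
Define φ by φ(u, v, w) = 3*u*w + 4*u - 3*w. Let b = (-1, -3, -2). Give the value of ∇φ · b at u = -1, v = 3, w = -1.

∂φ/∂u = 3*w + 4
∂φ/∂v = 0
∂φ/∂w = 3*u - 3
∇φ at (-1, 3, -1) = (1, 0, -6)
∇φ · b = (1)(-1) + (0)(-3) + (-6)(-2) = 11

11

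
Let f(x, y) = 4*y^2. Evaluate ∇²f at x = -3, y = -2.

∂²f/∂x² = 0
∂²f/∂y² = 8
∇²f = 8
At (-3, -2): 8.

8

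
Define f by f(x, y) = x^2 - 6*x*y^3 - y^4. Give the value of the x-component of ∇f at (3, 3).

-156

(∇f)_1 = ∂f/∂x = 2*x - 6*y^3
At (3, 3): -156.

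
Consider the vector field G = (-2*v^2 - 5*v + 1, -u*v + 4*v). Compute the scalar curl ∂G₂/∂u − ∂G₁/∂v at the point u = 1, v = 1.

8

∂G₂/∂u = -v
∂G₁/∂v = -4*v - 5
Scalar curl = 3*v + 5
At (1, 1): 8.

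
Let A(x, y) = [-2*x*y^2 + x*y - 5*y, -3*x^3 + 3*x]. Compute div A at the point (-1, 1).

∂A₁/∂x = -2*y^2 + y
∂A₂/∂y = 0
∇·A = -2*y^2 + y
At (-1, 1): -1.

-1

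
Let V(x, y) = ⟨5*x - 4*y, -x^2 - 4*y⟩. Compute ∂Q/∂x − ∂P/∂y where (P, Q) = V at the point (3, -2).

∂V₂/∂x = -2*x
∂V₁/∂y = -4
Scalar curl = -2*x + 4
At (3, -2): -2.

-2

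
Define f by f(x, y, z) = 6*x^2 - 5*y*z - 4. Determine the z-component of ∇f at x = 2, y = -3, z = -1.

(∇f)_3 = ∂f/∂z = -5*y
At (2, -3, -1): 15.

15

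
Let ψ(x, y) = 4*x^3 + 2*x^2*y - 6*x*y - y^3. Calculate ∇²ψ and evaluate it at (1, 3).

18

∂²ψ/∂x² = 4*(6*x + y)
∂²ψ/∂y² = -6*y
∇²ψ = 24*x - 2*y
At (1, 3): 18.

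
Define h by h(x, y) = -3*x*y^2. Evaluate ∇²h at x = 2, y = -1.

∂²h/∂x² = 0
∂²h/∂y² = -6*x
∇²h = -6*x
At (2, -1): -12.

-12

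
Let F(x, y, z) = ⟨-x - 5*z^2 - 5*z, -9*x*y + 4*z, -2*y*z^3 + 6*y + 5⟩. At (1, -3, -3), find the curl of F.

(∇×F)₁ = ∂F₃/∂y − ∂F₂/∂z = -2*z^3 + 2
(∇×F)₂ = ∂F₁/∂z − ∂F₃/∂x = -10*z - 5
(∇×F)₃ = ∂F₂/∂x − ∂F₁/∂y = -9*y
∇×F = (-2*z^3 + 2, -10*z - 5, -9*y)
At (1, -3, -3): (56, 25, 27).

(56, 25, 27)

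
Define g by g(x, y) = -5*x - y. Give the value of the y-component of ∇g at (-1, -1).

(∇g)_2 = ∂g/∂y = -1
At (-1, -1): -1.

-1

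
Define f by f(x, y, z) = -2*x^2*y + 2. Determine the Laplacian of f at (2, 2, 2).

-8

∂²f/∂x² = -4*y
∂²f/∂y² = 0
∂²f/∂z² = 0
∇²f = -4*y
At (2, 2, 2): -8.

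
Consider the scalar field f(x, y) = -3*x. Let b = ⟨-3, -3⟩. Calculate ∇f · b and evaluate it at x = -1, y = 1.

∂f/∂x = -3
∂f/∂y = 0
∇f at (-1, 1) = (-3, 0)
∇f · b = (-3)(-3) + (0)(-3) = 9

9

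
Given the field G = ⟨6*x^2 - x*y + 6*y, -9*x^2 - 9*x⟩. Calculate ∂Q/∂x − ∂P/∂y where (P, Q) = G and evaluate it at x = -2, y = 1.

∂G₂/∂x = -18*x - 9
∂G₁/∂y = -x + 6
Scalar curl = -17*x - 15
At (-2, 1): 19.

19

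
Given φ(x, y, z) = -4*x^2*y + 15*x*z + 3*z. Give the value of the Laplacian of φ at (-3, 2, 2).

∂²φ/∂x² = -8*y
∂²φ/∂y² = 0
∂²φ/∂z² = 0
∇²φ = -8*y
At (-3, 2, 2): -16.

-16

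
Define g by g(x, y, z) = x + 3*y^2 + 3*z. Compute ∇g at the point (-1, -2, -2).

(1, -12, 3)

∂g/∂x = 1
∂g/∂y = 6*y
∂g/∂z = 3
∇g = (1, 6*y, 3)
At (-1, -2, -2): (1, -12, 3).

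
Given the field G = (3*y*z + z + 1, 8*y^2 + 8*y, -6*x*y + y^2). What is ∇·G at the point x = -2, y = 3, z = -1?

56

∂G₁/∂x = 0
∂G₂/∂y = 16*y + 8
∂G₃/∂z = 0
∇·G = 16*y + 8
At (-2, 3, -1): 56.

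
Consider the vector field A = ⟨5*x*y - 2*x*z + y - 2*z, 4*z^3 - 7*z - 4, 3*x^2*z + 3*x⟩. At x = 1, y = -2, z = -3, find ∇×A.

(-101, 11, -6)

(∇×A)₁ = ∂A₃/∂y − ∂A₂/∂z = -12*z^2 + 7
(∇×A)₂ = ∂A₁/∂z − ∂A₃/∂x = -6*x*z - 2*x - 5
(∇×A)₃ = ∂A₂/∂x − ∂A₁/∂y = -5*x - 1
∇×A = (-12*z^2 + 7, -6*x*z - 2*x - 5, -5*x - 1)
At (1, -2, -3): (-101, 11, -6).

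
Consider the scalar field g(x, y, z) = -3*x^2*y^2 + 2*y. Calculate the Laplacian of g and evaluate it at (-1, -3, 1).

-60

∂²g/∂x² = -6*y^2
∂²g/∂y² = -6*x^2
∂²g/∂z² = 0
∇²g = -6*x^2 - 6*y^2
At (-1, -3, 1): -60.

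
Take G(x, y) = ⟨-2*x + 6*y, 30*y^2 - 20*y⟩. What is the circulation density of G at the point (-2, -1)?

-6

∂G₂/∂x = 0
∂G₁/∂y = 6
Scalar curl = -6
At (-2, -1): -6.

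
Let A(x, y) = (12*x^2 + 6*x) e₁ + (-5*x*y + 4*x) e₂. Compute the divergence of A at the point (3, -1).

63

∂A₁/∂x = 24*x + 6
∂A₂/∂y = -5*x
∇·A = 19*x + 6
At (3, -1): 63.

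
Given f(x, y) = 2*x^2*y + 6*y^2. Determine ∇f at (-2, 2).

(-16, 32)

∂f/∂x = 4*x*y
∂f/∂y = 2*x^2 + 12*y
∇f = (4*x*y, 2*x^2 + 12*y)
At (-2, 2): (-16, 32).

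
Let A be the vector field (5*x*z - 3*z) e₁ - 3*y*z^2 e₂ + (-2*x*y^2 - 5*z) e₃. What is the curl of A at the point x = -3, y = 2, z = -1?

(∇×A)₁ = ∂A₃/∂y − ∂A₂/∂z = -4*x*y + 6*y*z
(∇×A)₂ = ∂A₁/∂z − ∂A₃/∂x = 5*x + 2*y^2 - 3
(∇×A)₃ = ∂A₂/∂x − ∂A₁/∂y = 0
∇×A = (-4*x*y + 6*y*z, 5*x + 2*y^2 - 3, 0)
At (-3, 2, -1): (12, -10, 0).

(12, -10, 0)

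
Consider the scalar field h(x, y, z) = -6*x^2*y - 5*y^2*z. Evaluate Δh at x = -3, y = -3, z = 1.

26

∂²h/∂x² = -12*y
∂²h/∂y² = -10*z
∂²h/∂z² = 0
∇²h = -12*y - 10*z
At (-3, -3, 1): 26.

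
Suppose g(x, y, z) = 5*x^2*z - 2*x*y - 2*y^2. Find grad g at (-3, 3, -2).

∂g/∂x = 10*x*z - 2*y
∂g/∂y = -2*x - 4*y
∂g/∂z = 5*x^2
∇g = (10*x*z - 2*y, -2*x - 4*y, 5*x^2)
At (-3, 3, -2): (54, -6, 45).

(54, -6, 45)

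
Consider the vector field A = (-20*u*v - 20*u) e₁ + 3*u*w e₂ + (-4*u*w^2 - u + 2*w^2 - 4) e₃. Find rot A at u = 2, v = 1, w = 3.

(-6, 37, 49)

(∇×A)₁ = ∂A₃/∂v − ∂A₂/∂w = -3*u
(∇×A)₂ = ∂A₁/∂w − ∂A₃/∂u = 4*w^2 + 1
(∇×A)₃ = ∂A₂/∂u − ∂A₁/∂v = 20*u + 3*w
∇×A = (-3*u, 4*w^2 + 1, 20*u + 3*w)
At (2, 1, 3): (-6, 37, 49).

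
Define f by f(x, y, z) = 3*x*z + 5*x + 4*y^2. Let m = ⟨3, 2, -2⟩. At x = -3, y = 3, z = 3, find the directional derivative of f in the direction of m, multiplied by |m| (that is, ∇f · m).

∂f/∂x = 3*z + 5
∂f/∂y = 8*y
∂f/∂z = 3*x
∇f at (-3, 3, 3) = (14, 24, -9)
∇f · m = (14)(3) + (24)(2) + (-9)(-2) = 108

108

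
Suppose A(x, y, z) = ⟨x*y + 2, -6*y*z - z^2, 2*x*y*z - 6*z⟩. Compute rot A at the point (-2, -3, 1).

(∇×A)₁ = ∂A₃/∂y − ∂A₂/∂z = 2*x*z + 6*y + 2*z
(∇×A)₂ = ∂A₁/∂z − ∂A₃/∂x = -2*y*z
(∇×A)₃ = ∂A₂/∂x − ∂A₁/∂y = -x
∇×A = (2*x*z + 6*y + 2*z, -2*y*z, -x)
At (-2, -3, 1): (-20, 6, 2).

(-20, 6, 2)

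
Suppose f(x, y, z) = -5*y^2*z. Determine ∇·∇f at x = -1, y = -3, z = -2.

∂²f/∂x² = 0
∂²f/∂y² = -10*z
∂²f/∂z² = 0
∇²f = -10*z
At (-1, -3, -2): 20.

20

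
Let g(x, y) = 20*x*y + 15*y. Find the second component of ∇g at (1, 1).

35

(∇g)_2 = ∂g/∂y = 20*x + 15
At (1, 1): 35.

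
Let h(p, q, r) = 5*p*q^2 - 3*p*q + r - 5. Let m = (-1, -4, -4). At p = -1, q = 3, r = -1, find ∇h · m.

∂h/∂p = 5*q^2 - 3*q
∂h/∂q = 10*p*q - 3*p
∂h/∂r = 1
∇h at (-1, 3, -1) = (36, -27, 1)
∇h · m = (36)(-1) + (-27)(-4) + (1)(-4) = 68

68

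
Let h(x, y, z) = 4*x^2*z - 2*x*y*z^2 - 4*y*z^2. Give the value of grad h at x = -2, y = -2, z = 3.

(-12, 0, 16)

∂h/∂x = 8*x*z - 2*y*z^2
∂h/∂y = -2*x*z^2 - 4*z^2
∂h/∂z = 4*x^2 - 4*x*y*z - 8*y*z
∇h = (8*x*z - 2*y*z^2, -2*x*z^2 - 4*z^2, 4*x^2 - 4*x*y*z - 8*y*z)
At (-2, -2, 3): (-12, 0, 16).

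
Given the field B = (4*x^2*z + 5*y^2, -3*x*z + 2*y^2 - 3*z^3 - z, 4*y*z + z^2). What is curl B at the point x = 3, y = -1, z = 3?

(∇×B)₁ = ∂B₃/∂y − ∂B₂/∂z = 3*x + 9*z^2 + 4*z + 1
(∇×B)₂ = ∂B₁/∂z − ∂B₃/∂x = 4*x^2
(∇×B)₃ = ∂B₂/∂x − ∂B₁/∂y = -10*y - 3*z
∇×B = (3*x + 9*z^2 + 4*z + 1, 4*x^2, -10*y - 3*z)
At (3, -1, 3): (103, 36, 1).

(103, 36, 1)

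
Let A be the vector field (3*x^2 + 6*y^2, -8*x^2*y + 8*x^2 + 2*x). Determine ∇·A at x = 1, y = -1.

∂A₁/∂x = 6*x
∂A₂/∂y = -8*x^2
∇·A = -8*x^2 + 6*x
At (1, -1): -2.

-2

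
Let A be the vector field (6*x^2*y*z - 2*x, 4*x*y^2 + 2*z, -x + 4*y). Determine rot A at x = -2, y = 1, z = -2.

(∇×A)₁ = ∂A₃/∂y − ∂A₂/∂z = 2
(∇×A)₂ = ∂A₁/∂z − ∂A₃/∂x = 6*x^2*y + 1
(∇×A)₃ = ∂A₂/∂x − ∂A₁/∂y = -6*x^2*z + 4*y^2
∇×A = (2, 6*x^2*y + 1, -6*x^2*z + 4*y^2)
At (-2, 1, -2): (2, 25, 52).

(2, 25, 52)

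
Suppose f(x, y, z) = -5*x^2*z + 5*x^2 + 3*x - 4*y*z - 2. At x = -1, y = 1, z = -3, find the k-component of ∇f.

(∇f)_3 = ∂f/∂z = -5*x^2 - 4*y
At (-1, 1, -3): -9.

-9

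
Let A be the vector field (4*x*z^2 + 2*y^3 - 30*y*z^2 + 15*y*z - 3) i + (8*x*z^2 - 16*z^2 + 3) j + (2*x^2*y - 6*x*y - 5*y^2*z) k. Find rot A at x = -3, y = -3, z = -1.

(-74, -255, -1)

(∇×A)₁ = ∂A₃/∂y − ∂A₂/∂z = 2*x^2 - 16*x*z - 6*x - 10*y*z + 32*z
(∇×A)₂ = ∂A₁/∂z − ∂A₃/∂x = -4*x*y + 8*x*z - 60*y*z + 21*y
(∇×A)₃ = ∂A₂/∂x − ∂A₁/∂y = -6*y^2 + 38*z^2 - 15*z
∇×A = (2*x^2 - 16*x*z - 6*x - 10*y*z + 32*z, -4*x*y + 8*x*z - 60*y*z + 21*y, -6*y^2 + 38*z^2 - 15*z)
At (-3, -3, -1): (-74, -255, -1).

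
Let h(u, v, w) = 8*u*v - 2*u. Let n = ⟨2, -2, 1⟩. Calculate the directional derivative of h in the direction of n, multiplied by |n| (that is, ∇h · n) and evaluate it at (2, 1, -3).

∂h/∂u = 8*v - 2
∂h/∂v = 8*u
∂h/∂w = 0
∇h at (2, 1, -3) = (6, 16, 0)
∇h · n = (6)(2) + (16)(-2) + (0)(1) = -20

-20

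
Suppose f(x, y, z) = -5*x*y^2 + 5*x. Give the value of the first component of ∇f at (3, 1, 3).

(∇f)_1 = ∂f/∂x = -5*y^2 + 5
At (3, 1, 3): 0.

0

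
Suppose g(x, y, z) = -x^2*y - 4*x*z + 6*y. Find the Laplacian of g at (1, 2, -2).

∂²g/∂x² = -2*y
∂²g/∂y² = 0
∂²g/∂z² = 0
∇²g = -2*y
At (1, 2, -2): -4.

-4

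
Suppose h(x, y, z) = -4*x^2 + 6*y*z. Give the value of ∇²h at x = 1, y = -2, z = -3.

∂²h/∂x² = -8
∂²h/∂y² = 0
∂²h/∂z² = 0
∇²h = -8
At (1, -2, -3): -8.

-8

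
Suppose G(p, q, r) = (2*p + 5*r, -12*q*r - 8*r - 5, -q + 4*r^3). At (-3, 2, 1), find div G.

∂G₁/∂p = 2
∂G₂/∂q = -12*r
∂G₃/∂r = 12*r^2
∇·G = 12*r^2 - 12*r + 2
At (-3, 2, 1): 2.

2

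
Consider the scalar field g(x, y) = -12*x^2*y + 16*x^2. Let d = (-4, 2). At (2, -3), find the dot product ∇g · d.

-928

∂g/∂x = -24*x*y + 32*x
∂g/∂y = -12*x^2
∇g at (2, -3) = (208, -48)
∇g · d = (208)(-4) + (-48)(2) = -928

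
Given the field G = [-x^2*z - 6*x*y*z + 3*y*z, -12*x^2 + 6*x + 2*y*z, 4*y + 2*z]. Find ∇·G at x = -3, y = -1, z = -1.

-12

∂G₁/∂x = -2*x*z - 6*y*z
∂G₂/∂y = 2*z
∂G₃/∂z = 2
∇·G = -2*x*z - 6*y*z + 2*z + 2
At (-3, -1, -1): -12.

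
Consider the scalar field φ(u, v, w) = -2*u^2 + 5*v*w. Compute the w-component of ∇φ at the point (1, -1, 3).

-5

(∇φ)_3 = ∂φ/∂w = 5*v
At (1, -1, 3): -5.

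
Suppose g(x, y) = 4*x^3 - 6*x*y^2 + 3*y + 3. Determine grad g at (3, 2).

∂g/∂x = 12*x^2 - 6*y^2
∂g/∂y = -12*x*y + 3
∇g = (12*x^2 - 6*y^2, -12*x*y + 3)
At (3, 2): (84, -69).

(84, -69)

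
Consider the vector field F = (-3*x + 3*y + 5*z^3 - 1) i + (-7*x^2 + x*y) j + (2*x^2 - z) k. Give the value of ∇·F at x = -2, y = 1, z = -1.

-6

∂F₁/∂x = -3
∂F₂/∂y = x
∂F₃/∂z = -1
∇·F = x - 4
At (-2, 1, -1): -6.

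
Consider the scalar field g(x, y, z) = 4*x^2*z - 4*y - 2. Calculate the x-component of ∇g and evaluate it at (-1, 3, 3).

(∇g)_1 = ∂g/∂x = 8*x*z
At (-1, 3, 3): -24.

-24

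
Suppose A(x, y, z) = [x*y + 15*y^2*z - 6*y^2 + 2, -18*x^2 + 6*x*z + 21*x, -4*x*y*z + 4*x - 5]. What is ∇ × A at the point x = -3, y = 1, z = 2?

(42, 19, 96)

(∇×A)₁ = ∂A₃/∂y − ∂A₂/∂z = -4*x*z - 6*x
(∇×A)₂ = ∂A₁/∂z − ∂A₃/∂x = 15*y^2 + 4*y*z - 4
(∇×A)₃ = ∂A₂/∂x − ∂A₁/∂y = -37*x - 30*y*z + 12*y + 6*z + 21
∇×A = (-4*x*z - 6*x, 15*y^2 + 4*y*z - 4, -37*x - 30*y*z + 12*y + 6*z + 21)
At (-3, 1, 2): (42, 19, 96).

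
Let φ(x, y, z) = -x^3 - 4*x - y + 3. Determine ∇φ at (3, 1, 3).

(-31, -1, 0)

∂φ/∂x = -3*x^2 - 4
∂φ/∂y = -1
∂φ/∂z = 0
∇φ = (-3*x^2 - 4, -1, 0)
At (3, 1, 3): (-31, -1, 0).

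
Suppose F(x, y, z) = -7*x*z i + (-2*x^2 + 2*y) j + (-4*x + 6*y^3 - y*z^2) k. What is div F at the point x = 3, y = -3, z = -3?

5

∂F₁/∂x = -7*z
∂F₂/∂y = 2
∂F₃/∂z = -2*y*z
∇·F = -2*y*z - 7*z + 2
At (3, -3, -3): 5.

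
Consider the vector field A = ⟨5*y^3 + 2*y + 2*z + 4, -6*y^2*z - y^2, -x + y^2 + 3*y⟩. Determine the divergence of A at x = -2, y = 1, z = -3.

∂A₁/∂x = 0
∂A₂/∂y = -12*y*z - 2*y
∂A₃/∂z = 0
∇·A = -12*y*z - 2*y
At (-2, 1, -3): 34.

34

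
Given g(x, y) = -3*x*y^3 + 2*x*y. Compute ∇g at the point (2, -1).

(1, -14)

∂g/∂x = -3*y^3 + 2*y
∂g/∂y = -9*x*y^2 + 2*x
∇g = (-3*y^3 + 2*y, -9*x*y^2 + 2*x)
At (2, -1): (1, -14).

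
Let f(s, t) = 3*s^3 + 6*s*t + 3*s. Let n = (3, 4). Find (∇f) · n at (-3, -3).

∂f/∂s = 9*s^2 + 6*t + 3
∂f/∂t = 6*s
∇f at (-3, -3) = (66, -18)
∇f · n = (66)(3) + (-18)(4) = 126

126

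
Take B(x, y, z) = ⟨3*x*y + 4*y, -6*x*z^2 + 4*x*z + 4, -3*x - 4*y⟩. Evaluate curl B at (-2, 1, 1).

(∇×B)₁ = ∂B₃/∂y − ∂B₂/∂z = 12*x*z - 4*x - 4
(∇×B)₂ = ∂B₁/∂z − ∂B₃/∂x = 3
(∇×B)₃ = ∂B₂/∂x − ∂B₁/∂y = -3*x - 6*z^2 + 4*z - 4
∇×B = (12*x*z - 4*x - 4, 3, -3*x - 6*z^2 + 4*z - 4)
At (-2, 1, 1): (-20, 3, 0).

(-20, 3, 0)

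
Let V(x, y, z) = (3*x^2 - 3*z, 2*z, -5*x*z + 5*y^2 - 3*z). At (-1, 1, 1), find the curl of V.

(8, 2, 0)

(∇×V)₁ = ∂V₃/∂y − ∂V₂/∂z = 10*y - 2
(∇×V)₂ = ∂V₁/∂z − ∂V₃/∂x = 5*z - 3
(∇×V)₃ = ∂V₂/∂x − ∂V₁/∂y = 0
∇×V = (10*y - 2, 5*z - 3, 0)
At (-1, 1, 1): (8, 2, 0).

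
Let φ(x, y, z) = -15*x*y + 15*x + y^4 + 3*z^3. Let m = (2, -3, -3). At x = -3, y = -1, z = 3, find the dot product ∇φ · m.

-306

∂φ/∂x = -15*y + 15
∂φ/∂y = -15*x + 4*y^3
∂φ/∂z = 9*z^2
∇φ at (-3, -1, 3) = (30, 41, 81)
∇φ · m = (30)(2) + (41)(-3) + (81)(-3) = -306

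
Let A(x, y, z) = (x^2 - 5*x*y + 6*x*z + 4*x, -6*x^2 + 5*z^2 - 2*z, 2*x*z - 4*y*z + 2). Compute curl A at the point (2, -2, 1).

(∇×A)₁ = ∂A₃/∂y − ∂A₂/∂z = -14*z + 2
(∇×A)₂ = ∂A₁/∂z − ∂A₃/∂x = 6*x - 2*z
(∇×A)₃ = ∂A₂/∂x − ∂A₁/∂y = -7*x
∇×A = (-14*z + 2, 6*x - 2*z, -7*x)
At (2, -2, 1): (-12, 10, -14).

(-12, 10, -14)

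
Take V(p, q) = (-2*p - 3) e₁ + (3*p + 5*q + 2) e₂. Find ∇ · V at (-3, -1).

3

∂V₁/∂p = -2
∂V₂/∂q = 5
∇·V = 3
At (-3, -1): 3.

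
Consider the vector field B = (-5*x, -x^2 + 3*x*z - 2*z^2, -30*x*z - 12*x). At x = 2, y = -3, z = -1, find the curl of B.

(-10, -18, -7)

(∇×B)₁ = ∂B₃/∂y − ∂B₂/∂z = -3*x + 4*z
(∇×B)₂ = ∂B₁/∂z − ∂B₃/∂x = 30*z + 12
(∇×B)₃ = ∂B₂/∂x − ∂B₁/∂y = -2*x + 3*z
∇×B = (-3*x + 4*z, 30*z + 12, -2*x + 3*z)
At (2, -3, -1): (-10, -18, -7).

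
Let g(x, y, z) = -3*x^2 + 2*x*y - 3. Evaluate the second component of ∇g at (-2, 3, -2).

(∇g)_2 = ∂g/∂y = 2*x
At (-2, 3, -2): -4.

-4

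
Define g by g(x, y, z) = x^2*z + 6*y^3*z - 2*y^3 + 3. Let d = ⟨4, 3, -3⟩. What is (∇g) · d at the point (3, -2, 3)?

∂g/∂x = 2*x*z
∂g/∂y = 18*y^2*z - 6*y^2
∂g/∂z = x^2 + 6*y^3
∇g at (3, -2, 3) = (18, 192, -39)
∇g · d = (18)(4) + (192)(3) + (-39)(-3) = 765

765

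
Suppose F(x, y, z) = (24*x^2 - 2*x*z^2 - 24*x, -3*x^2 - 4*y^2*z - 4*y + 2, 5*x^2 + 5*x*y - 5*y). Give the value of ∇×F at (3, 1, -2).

(14, -11, -18)

(∇×F)₁ = ∂F₃/∂y − ∂F₂/∂z = 5*x + 4*y^2 - 5
(∇×F)₂ = ∂F₁/∂z − ∂F₃/∂x = -4*x*z - 10*x - 5*y
(∇×F)₃ = ∂F₂/∂x − ∂F₁/∂y = -6*x
∇×F = (5*x + 4*y^2 - 5, -4*x*z - 10*x - 5*y, -6*x)
At (3, 1, -2): (14, -11, -18).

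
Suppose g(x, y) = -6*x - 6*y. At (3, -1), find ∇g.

∂g/∂x = -6
∂g/∂y = -6
∇g = (-6, -6)
At (3, -1): (-6, -6).

(-6, -6)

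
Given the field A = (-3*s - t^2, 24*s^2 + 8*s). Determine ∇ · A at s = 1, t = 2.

-3

∂A₁/∂s = -3
∂A₂/∂t = 0
∇·A = -3
At (1, 2): -3.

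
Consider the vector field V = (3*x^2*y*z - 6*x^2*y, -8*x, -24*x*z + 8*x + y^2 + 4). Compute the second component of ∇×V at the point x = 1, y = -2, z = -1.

(∇×V)_2 = ∂V₁/∂z − ∂V₃/∂x
= 3*x^2*y − (-24*z + 8)
= 3*x^2*y + 24*z - 8
At (1, -2, -1): -38.

-38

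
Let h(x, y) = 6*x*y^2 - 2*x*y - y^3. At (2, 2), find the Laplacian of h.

12

∂²h/∂x² = 0
∂²h/∂y² = 6*(2*x - y)
∇²h = 12*x - 6*y
At (2, 2): 12.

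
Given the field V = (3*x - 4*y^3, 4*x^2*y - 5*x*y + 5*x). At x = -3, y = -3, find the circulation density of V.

∂V₂/∂x = 8*x*y - 5*y + 5
∂V₁/∂y = -12*y^2
Scalar curl = 8*x*y + 12*y^2 - 5*y + 5
At (-3, -3): 200.

200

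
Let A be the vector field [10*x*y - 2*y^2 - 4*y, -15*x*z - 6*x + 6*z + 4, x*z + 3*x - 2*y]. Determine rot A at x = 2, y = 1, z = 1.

(∇×A)₁ = ∂A₃/∂y − ∂A₂/∂z = 15*x - 8
(∇×A)₂ = ∂A₁/∂z − ∂A₃/∂x = -z - 3
(∇×A)₃ = ∂A₂/∂x − ∂A₁/∂y = -10*x + 4*y - 15*z - 2
∇×A = (15*x - 8, -z - 3, -10*x + 4*y - 15*z - 2)
At (2, 1, 1): (22, -4, -33).

(22, -4, -33)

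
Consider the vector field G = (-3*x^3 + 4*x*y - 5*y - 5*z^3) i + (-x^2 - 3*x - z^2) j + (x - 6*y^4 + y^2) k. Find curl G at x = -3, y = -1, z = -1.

(∇×G)₁ = ∂G₃/∂y − ∂G₂/∂z = -24*y^3 + 2*y + 2*z
(∇×G)₂ = ∂G₁/∂z − ∂G₃/∂x = -15*z^2 - 1
(∇×G)₃ = ∂G₂/∂x − ∂G₁/∂y = -6*x + 2
∇×G = (-24*y^3 + 2*y + 2*z, -15*z^2 - 1, -6*x + 2)
At (-3, -1, -1): (20, -16, 20).

(20, -16, 20)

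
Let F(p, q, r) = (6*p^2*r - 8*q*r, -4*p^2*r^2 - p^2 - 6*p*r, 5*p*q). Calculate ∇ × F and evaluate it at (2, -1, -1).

(∇×F)₁ = ∂F₃/∂q − ∂F₂/∂r = 8*p^2*r + 11*p
(∇×F)₂ = ∂F₁/∂r − ∂F₃/∂p = 6*p^2 - 13*q
(∇×F)₃ = ∂F₂/∂p − ∂F₁/∂q = -8*p*r^2 - 2*p + 2*r
∇×F = (8*p^2*r + 11*p, 6*p^2 - 13*q, -8*p*r^2 - 2*p + 2*r)
At (2, -1, -1): (-10, 37, -22).

(-10, 37, -22)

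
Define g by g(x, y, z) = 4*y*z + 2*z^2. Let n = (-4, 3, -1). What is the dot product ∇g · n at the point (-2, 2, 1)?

∂g/∂x = 0
∂g/∂y = 4*z
∂g/∂z = 4*y + 4*z
∇g at (-2, 2, 1) = (0, 4, 12)
∇g · n = (0)(-4) + (4)(3) + (12)(-1) = 0

0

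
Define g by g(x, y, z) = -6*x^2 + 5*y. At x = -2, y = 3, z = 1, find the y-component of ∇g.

5

(∇g)_2 = ∂g/∂y = 5
At (-2, 3, 1): 5.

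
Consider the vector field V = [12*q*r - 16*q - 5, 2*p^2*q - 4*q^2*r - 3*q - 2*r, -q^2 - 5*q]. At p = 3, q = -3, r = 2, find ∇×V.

(∇×V)₁ = ∂V₃/∂q − ∂V₂/∂r = 4*q^2 - 2*q - 3
(∇×V)₂ = ∂V₁/∂r − ∂V₃/∂p = 12*q
(∇×V)₃ = ∂V₂/∂p − ∂V₁/∂q = 4*p*q - 12*r + 16
∇×V = (4*q^2 - 2*q - 3, 12*q, 4*p*q - 12*r + 16)
At (3, -3, 2): (39, -36, -44).

(39, -36, -44)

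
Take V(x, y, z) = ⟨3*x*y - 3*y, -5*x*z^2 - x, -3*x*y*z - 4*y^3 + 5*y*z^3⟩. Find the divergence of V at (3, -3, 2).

∂V₁/∂x = 3*y
∂V₂/∂y = 0
∂V₃/∂z = -3*x*y + 15*y*z^2
∇·V = -3*x*y + 15*y*z^2 + 3*y
At (3, -3, 2): -162.

-162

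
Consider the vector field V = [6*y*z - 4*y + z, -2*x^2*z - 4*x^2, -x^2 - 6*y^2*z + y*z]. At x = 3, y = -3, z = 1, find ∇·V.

∂V₁/∂x = 0
∂V₂/∂y = 0
∂V₃/∂z = -6*y^2 + y
∇·V = -6*y^2 + y
At (3, -3, 1): -57.

-57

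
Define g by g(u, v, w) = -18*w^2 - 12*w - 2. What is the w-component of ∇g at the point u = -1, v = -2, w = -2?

(∇g)_3 = ∂g/∂w = -36*w - 12
At (-1, -2, -2): 60.

60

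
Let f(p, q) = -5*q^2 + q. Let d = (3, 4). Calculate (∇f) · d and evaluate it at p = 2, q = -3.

∂f/∂p = 0
∂f/∂q = -10*q + 1
∇f at (2, -3) = (0, 31)
∇f · d = (0)(3) + (31)(4) = 124

124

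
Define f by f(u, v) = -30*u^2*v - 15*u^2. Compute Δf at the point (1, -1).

∂²f/∂u² = -30*(2*v + 1)
∂²f/∂v² = 0
∇²f = -60*v - 30
At (1, -1): 30.

30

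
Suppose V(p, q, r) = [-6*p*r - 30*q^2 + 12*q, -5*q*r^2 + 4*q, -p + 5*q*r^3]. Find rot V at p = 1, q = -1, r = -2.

(∇×V)₁ = ∂V₃/∂q − ∂V₂/∂r = 10*q*r + 5*r^3
(∇×V)₂ = ∂V₁/∂r − ∂V₃/∂p = -6*p + 1
(∇×V)₃ = ∂V₂/∂p − ∂V₁/∂q = 60*q - 12
∇×V = (10*q*r + 5*r^3, -6*p + 1, 60*q - 12)
At (1, -1, -2): (-20, -5, -72).

(-20, -5, -72)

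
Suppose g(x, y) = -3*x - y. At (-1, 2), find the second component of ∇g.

-1

(∇g)_2 = ∂g/∂y = -1
At (-1, 2): -1.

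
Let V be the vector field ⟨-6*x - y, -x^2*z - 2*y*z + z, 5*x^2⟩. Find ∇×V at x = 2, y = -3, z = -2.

(-3, -20, 9)

(∇×V)₁ = ∂V₃/∂y − ∂V₂/∂z = x^2 + 2*y - 1
(∇×V)₂ = ∂V₁/∂z − ∂V₃/∂x = -10*x
(∇×V)₃ = ∂V₂/∂x − ∂V₁/∂y = -2*x*z + 1
∇×V = (x^2 + 2*y - 1, -10*x, -2*x*z + 1)
At (2, -3, -2): (-3, -20, 9).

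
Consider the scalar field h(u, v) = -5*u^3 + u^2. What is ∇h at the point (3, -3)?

(-129, 0)

∂h/∂u = -15*u^2 + 2*u
∂h/∂v = 0
∇h = (-15*u^2 + 2*u, 0)
At (3, -3): (-129, 0).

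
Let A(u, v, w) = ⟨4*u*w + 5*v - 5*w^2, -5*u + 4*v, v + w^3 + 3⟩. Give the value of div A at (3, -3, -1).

∂A₁/∂u = 4*w
∂A₂/∂v = 4
∂A₃/∂w = 3*w^2
∇·A = 3*w^2 + 4*w + 4
At (3, -3, -1): 3.

3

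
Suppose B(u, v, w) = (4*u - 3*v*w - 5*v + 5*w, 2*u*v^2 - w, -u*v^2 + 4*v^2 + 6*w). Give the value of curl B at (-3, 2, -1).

(29, 3, 10)

(∇×B)₁ = ∂B₃/∂v − ∂B₂/∂w = -2*u*v + 8*v + 1
(∇×B)₂ = ∂B₁/∂w − ∂B₃/∂u = v^2 - 3*v + 5
(∇×B)₃ = ∂B₂/∂u − ∂B₁/∂v = 2*v^2 + 3*w + 5
∇×B = (-2*u*v + 8*v + 1, v^2 - 3*v + 5, 2*v^2 + 3*w + 5)
At (-3, 2, -1): (29, 3, 10).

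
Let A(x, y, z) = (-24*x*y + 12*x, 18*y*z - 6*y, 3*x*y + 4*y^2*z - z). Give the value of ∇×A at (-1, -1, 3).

(∇×A)₁ = ∂A₃/∂y − ∂A₂/∂z = 3*x + 8*y*z - 18*y
(∇×A)₂ = ∂A₁/∂z − ∂A₃/∂x = -3*y
(∇×A)₃ = ∂A₂/∂x − ∂A₁/∂y = 24*x
∇×A = (3*x + 8*y*z - 18*y, -3*y, 24*x)
At (-1, -1, 3): (-9, 3, -24).

(-9, 3, -24)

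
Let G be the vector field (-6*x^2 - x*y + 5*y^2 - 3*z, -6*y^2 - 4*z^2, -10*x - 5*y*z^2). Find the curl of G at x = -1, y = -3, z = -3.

(-69, 7, 29)

(∇×G)₁ = ∂G₃/∂y − ∂G₂/∂z = -5*z^2 + 8*z
(∇×G)₂ = ∂G₁/∂z − ∂G₃/∂x = 7
(∇×G)₃ = ∂G₂/∂x − ∂G₁/∂y = x - 10*y
∇×G = (-5*z^2 + 8*z, 7, x - 10*y)
At (-1, -3, -3): (-69, 7, 29).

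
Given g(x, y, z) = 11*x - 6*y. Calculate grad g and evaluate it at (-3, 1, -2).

∂g/∂x = 11
∂g/∂y = -6
∂g/∂z = 0
∇g = (11, -6, 0)
At (-3, 1, -2): (11, -6, 0).

(11, -6, 0)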